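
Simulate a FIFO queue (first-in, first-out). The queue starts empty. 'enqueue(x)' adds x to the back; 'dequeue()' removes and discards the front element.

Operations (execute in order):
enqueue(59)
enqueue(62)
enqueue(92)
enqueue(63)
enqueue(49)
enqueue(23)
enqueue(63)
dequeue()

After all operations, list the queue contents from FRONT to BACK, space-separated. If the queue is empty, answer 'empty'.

enqueue(59): [59]
enqueue(62): [59, 62]
enqueue(92): [59, 62, 92]
enqueue(63): [59, 62, 92, 63]
enqueue(49): [59, 62, 92, 63, 49]
enqueue(23): [59, 62, 92, 63, 49, 23]
enqueue(63): [59, 62, 92, 63, 49, 23, 63]
dequeue(): [62, 92, 63, 49, 23, 63]

Answer: 62 92 63 49 23 63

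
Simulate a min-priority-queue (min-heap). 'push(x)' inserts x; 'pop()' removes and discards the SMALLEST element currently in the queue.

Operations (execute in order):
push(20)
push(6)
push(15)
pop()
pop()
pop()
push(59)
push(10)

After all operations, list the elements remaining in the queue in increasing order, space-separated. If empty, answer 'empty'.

Answer: 10 59

Derivation:
push(20): heap contents = [20]
push(6): heap contents = [6, 20]
push(15): heap contents = [6, 15, 20]
pop() → 6: heap contents = [15, 20]
pop() → 15: heap contents = [20]
pop() → 20: heap contents = []
push(59): heap contents = [59]
push(10): heap contents = [10, 59]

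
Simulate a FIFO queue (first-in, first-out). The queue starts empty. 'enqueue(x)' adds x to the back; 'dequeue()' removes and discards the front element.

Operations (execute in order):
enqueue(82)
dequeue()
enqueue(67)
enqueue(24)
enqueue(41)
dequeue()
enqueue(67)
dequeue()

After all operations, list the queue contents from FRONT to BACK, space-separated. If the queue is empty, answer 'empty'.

Answer: 41 67

Derivation:
enqueue(82): [82]
dequeue(): []
enqueue(67): [67]
enqueue(24): [67, 24]
enqueue(41): [67, 24, 41]
dequeue(): [24, 41]
enqueue(67): [24, 41, 67]
dequeue(): [41, 67]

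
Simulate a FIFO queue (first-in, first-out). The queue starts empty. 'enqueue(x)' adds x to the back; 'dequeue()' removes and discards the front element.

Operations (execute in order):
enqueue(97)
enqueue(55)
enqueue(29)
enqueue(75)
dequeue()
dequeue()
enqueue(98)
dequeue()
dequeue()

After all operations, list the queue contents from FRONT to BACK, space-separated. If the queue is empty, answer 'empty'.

Answer: 98

Derivation:
enqueue(97): [97]
enqueue(55): [97, 55]
enqueue(29): [97, 55, 29]
enqueue(75): [97, 55, 29, 75]
dequeue(): [55, 29, 75]
dequeue(): [29, 75]
enqueue(98): [29, 75, 98]
dequeue(): [75, 98]
dequeue(): [98]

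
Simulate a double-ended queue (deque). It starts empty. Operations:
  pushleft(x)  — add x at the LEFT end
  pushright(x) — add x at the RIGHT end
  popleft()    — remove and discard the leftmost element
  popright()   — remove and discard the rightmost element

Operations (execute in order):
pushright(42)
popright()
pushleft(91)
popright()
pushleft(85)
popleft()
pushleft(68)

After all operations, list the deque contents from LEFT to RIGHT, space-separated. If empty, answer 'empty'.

pushright(42): [42]
popright(): []
pushleft(91): [91]
popright(): []
pushleft(85): [85]
popleft(): []
pushleft(68): [68]

Answer: 68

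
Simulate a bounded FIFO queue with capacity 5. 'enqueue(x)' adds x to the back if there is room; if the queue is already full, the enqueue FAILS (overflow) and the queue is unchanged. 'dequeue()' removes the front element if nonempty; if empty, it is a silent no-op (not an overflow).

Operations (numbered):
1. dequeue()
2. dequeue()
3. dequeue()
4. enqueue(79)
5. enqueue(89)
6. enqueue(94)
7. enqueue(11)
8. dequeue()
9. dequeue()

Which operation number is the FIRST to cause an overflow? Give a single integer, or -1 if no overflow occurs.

Answer: -1

Derivation:
1. dequeue(): empty, no-op, size=0
2. dequeue(): empty, no-op, size=0
3. dequeue(): empty, no-op, size=0
4. enqueue(79): size=1
5. enqueue(89): size=2
6. enqueue(94): size=3
7. enqueue(11): size=4
8. dequeue(): size=3
9. dequeue(): size=2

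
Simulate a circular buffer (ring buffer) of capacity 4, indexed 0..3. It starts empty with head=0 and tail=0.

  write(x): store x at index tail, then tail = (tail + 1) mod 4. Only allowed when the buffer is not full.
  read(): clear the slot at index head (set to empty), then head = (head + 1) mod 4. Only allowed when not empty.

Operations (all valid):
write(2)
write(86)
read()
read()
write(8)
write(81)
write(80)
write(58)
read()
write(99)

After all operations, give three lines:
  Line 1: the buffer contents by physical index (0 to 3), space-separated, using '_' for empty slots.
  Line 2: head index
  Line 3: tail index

Answer: 80 58 99 81
3
3

Derivation:
write(2): buf=[2 _ _ _], head=0, tail=1, size=1
write(86): buf=[2 86 _ _], head=0, tail=2, size=2
read(): buf=[_ 86 _ _], head=1, tail=2, size=1
read(): buf=[_ _ _ _], head=2, tail=2, size=0
write(8): buf=[_ _ 8 _], head=2, tail=3, size=1
write(81): buf=[_ _ 8 81], head=2, tail=0, size=2
write(80): buf=[80 _ 8 81], head=2, tail=1, size=3
write(58): buf=[80 58 8 81], head=2, tail=2, size=4
read(): buf=[80 58 _ 81], head=3, tail=2, size=3
write(99): buf=[80 58 99 81], head=3, tail=3, size=4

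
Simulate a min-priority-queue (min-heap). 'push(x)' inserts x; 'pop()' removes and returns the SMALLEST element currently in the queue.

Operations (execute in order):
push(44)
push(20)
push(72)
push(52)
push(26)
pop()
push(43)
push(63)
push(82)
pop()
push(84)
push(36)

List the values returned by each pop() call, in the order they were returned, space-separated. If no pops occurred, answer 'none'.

push(44): heap contents = [44]
push(20): heap contents = [20, 44]
push(72): heap contents = [20, 44, 72]
push(52): heap contents = [20, 44, 52, 72]
push(26): heap contents = [20, 26, 44, 52, 72]
pop() → 20: heap contents = [26, 44, 52, 72]
push(43): heap contents = [26, 43, 44, 52, 72]
push(63): heap contents = [26, 43, 44, 52, 63, 72]
push(82): heap contents = [26, 43, 44, 52, 63, 72, 82]
pop() → 26: heap contents = [43, 44, 52, 63, 72, 82]
push(84): heap contents = [43, 44, 52, 63, 72, 82, 84]
push(36): heap contents = [36, 43, 44, 52, 63, 72, 82, 84]

Answer: 20 26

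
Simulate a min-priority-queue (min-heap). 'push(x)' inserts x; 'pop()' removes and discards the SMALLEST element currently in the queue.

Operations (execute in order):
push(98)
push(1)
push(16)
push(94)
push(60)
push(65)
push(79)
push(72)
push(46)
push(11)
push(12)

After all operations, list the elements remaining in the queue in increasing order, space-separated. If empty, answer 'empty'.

Answer: 1 11 12 16 46 60 65 72 79 94 98

Derivation:
push(98): heap contents = [98]
push(1): heap contents = [1, 98]
push(16): heap contents = [1, 16, 98]
push(94): heap contents = [1, 16, 94, 98]
push(60): heap contents = [1, 16, 60, 94, 98]
push(65): heap contents = [1, 16, 60, 65, 94, 98]
push(79): heap contents = [1, 16, 60, 65, 79, 94, 98]
push(72): heap contents = [1, 16, 60, 65, 72, 79, 94, 98]
push(46): heap contents = [1, 16, 46, 60, 65, 72, 79, 94, 98]
push(11): heap contents = [1, 11, 16, 46, 60, 65, 72, 79, 94, 98]
push(12): heap contents = [1, 11, 12, 16, 46, 60, 65, 72, 79, 94, 98]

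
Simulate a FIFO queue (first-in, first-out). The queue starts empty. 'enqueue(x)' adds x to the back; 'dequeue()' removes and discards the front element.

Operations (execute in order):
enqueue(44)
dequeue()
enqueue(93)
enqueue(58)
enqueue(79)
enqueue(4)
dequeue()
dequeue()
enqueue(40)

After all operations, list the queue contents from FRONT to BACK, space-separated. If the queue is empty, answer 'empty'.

Answer: 79 4 40

Derivation:
enqueue(44): [44]
dequeue(): []
enqueue(93): [93]
enqueue(58): [93, 58]
enqueue(79): [93, 58, 79]
enqueue(4): [93, 58, 79, 4]
dequeue(): [58, 79, 4]
dequeue(): [79, 4]
enqueue(40): [79, 4, 40]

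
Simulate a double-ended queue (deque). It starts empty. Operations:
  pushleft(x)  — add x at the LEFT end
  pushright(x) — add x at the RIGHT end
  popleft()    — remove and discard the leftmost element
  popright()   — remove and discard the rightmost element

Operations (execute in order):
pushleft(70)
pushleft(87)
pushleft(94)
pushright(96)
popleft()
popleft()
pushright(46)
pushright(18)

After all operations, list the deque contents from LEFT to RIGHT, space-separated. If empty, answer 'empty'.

Answer: 70 96 46 18

Derivation:
pushleft(70): [70]
pushleft(87): [87, 70]
pushleft(94): [94, 87, 70]
pushright(96): [94, 87, 70, 96]
popleft(): [87, 70, 96]
popleft(): [70, 96]
pushright(46): [70, 96, 46]
pushright(18): [70, 96, 46, 18]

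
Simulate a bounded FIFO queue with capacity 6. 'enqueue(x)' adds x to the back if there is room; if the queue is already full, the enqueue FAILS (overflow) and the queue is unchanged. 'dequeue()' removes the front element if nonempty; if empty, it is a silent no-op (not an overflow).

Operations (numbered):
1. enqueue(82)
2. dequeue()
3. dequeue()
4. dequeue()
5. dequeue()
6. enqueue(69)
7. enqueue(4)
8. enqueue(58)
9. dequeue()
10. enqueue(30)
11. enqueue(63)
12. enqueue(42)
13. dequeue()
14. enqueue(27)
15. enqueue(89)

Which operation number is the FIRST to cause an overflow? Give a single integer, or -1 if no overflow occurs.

1. enqueue(82): size=1
2. dequeue(): size=0
3. dequeue(): empty, no-op, size=0
4. dequeue(): empty, no-op, size=0
5. dequeue(): empty, no-op, size=0
6. enqueue(69): size=1
7. enqueue(4): size=2
8. enqueue(58): size=3
9. dequeue(): size=2
10. enqueue(30): size=3
11. enqueue(63): size=4
12. enqueue(42): size=5
13. dequeue(): size=4
14. enqueue(27): size=5
15. enqueue(89): size=6

Answer: -1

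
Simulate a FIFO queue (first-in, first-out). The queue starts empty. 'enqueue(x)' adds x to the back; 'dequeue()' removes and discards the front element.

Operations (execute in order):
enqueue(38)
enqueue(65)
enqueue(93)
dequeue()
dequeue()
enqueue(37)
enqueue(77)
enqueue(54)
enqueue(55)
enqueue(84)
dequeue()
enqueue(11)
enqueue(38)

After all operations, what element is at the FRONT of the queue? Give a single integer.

Answer: 37

Derivation:
enqueue(38): queue = [38]
enqueue(65): queue = [38, 65]
enqueue(93): queue = [38, 65, 93]
dequeue(): queue = [65, 93]
dequeue(): queue = [93]
enqueue(37): queue = [93, 37]
enqueue(77): queue = [93, 37, 77]
enqueue(54): queue = [93, 37, 77, 54]
enqueue(55): queue = [93, 37, 77, 54, 55]
enqueue(84): queue = [93, 37, 77, 54, 55, 84]
dequeue(): queue = [37, 77, 54, 55, 84]
enqueue(11): queue = [37, 77, 54, 55, 84, 11]
enqueue(38): queue = [37, 77, 54, 55, 84, 11, 38]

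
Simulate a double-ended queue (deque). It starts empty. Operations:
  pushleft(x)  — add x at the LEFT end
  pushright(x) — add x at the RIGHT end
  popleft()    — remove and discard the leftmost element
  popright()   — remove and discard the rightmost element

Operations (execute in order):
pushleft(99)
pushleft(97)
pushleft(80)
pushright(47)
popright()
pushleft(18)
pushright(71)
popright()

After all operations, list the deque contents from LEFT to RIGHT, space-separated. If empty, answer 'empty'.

Answer: 18 80 97 99

Derivation:
pushleft(99): [99]
pushleft(97): [97, 99]
pushleft(80): [80, 97, 99]
pushright(47): [80, 97, 99, 47]
popright(): [80, 97, 99]
pushleft(18): [18, 80, 97, 99]
pushright(71): [18, 80, 97, 99, 71]
popright(): [18, 80, 97, 99]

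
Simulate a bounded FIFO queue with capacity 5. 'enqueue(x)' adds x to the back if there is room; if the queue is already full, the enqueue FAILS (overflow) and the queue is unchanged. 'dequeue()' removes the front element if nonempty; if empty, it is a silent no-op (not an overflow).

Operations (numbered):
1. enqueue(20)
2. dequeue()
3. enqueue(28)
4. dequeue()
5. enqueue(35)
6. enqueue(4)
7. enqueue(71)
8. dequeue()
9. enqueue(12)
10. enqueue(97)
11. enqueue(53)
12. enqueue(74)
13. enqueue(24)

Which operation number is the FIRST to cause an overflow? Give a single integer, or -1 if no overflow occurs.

Answer: 12

Derivation:
1. enqueue(20): size=1
2. dequeue(): size=0
3. enqueue(28): size=1
4. dequeue(): size=0
5. enqueue(35): size=1
6. enqueue(4): size=2
7. enqueue(71): size=3
8. dequeue(): size=2
9. enqueue(12): size=3
10. enqueue(97): size=4
11. enqueue(53): size=5
12. enqueue(74): size=5=cap → OVERFLOW (fail)
13. enqueue(24): size=5=cap → OVERFLOW (fail)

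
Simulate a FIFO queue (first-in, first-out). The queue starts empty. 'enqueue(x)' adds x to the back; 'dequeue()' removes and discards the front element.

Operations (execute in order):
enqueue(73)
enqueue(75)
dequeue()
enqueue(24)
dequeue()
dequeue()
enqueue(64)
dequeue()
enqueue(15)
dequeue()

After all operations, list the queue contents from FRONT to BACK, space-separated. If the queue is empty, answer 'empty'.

Answer: empty

Derivation:
enqueue(73): [73]
enqueue(75): [73, 75]
dequeue(): [75]
enqueue(24): [75, 24]
dequeue(): [24]
dequeue(): []
enqueue(64): [64]
dequeue(): []
enqueue(15): [15]
dequeue(): []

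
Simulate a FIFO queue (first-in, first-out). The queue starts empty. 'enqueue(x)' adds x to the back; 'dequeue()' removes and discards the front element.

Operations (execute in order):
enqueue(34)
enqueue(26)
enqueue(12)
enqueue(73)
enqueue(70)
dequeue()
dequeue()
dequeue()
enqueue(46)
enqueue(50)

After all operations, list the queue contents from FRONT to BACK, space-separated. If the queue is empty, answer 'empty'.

enqueue(34): [34]
enqueue(26): [34, 26]
enqueue(12): [34, 26, 12]
enqueue(73): [34, 26, 12, 73]
enqueue(70): [34, 26, 12, 73, 70]
dequeue(): [26, 12, 73, 70]
dequeue(): [12, 73, 70]
dequeue(): [73, 70]
enqueue(46): [73, 70, 46]
enqueue(50): [73, 70, 46, 50]

Answer: 73 70 46 50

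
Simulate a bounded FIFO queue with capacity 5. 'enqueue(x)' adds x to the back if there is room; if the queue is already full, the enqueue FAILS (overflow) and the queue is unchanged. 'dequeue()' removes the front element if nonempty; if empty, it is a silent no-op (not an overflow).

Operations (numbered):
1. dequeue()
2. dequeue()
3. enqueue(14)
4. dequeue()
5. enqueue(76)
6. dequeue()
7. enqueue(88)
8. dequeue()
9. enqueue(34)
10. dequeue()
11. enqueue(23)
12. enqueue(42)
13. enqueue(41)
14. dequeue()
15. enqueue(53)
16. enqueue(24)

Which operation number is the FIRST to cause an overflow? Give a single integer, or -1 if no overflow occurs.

1. dequeue(): empty, no-op, size=0
2. dequeue(): empty, no-op, size=0
3. enqueue(14): size=1
4. dequeue(): size=0
5. enqueue(76): size=1
6. dequeue(): size=0
7. enqueue(88): size=1
8. dequeue(): size=0
9. enqueue(34): size=1
10. dequeue(): size=0
11. enqueue(23): size=1
12. enqueue(42): size=2
13. enqueue(41): size=3
14. dequeue(): size=2
15. enqueue(53): size=3
16. enqueue(24): size=4

Answer: -1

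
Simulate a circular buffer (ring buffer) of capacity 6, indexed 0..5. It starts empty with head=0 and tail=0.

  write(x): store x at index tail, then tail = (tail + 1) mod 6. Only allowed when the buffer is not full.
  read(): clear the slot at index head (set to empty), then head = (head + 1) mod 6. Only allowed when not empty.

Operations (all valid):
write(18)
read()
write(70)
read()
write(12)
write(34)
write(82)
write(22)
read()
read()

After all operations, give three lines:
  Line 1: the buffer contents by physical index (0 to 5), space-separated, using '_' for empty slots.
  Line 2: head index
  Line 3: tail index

Answer: _ _ _ _ 82 22
4
0

Derivation:
write(18): buf=[18 _ _ _ _ _], head=0, tail=1, size=1
read(): buf=[_ _ _ _ _ _], head=1, tail=1, size=0
write(70): buf=[_ 70 _ _ _ _], head=1, tail=2, size=1
read(): buf=[_ _ _ _ _ _], head=2, tail=2, size=0
write(12): buf=[_ _ 12 _ _ _], head=2, tail=3, size=1
write(34): buf=[_ _ 12 34 _ _], head=2, tail=4, size=2
write(82): buf=[_ _ 12 34 82 _], head=2, tail=5, size=3
write(22): buf=[_ _ 12 34 82 22], head=2, tail=0, size=4
read(): buf=[_ _ _ 34 82 22], head=3, tail=0, size=3
read(): buf=[_ _ _ _ 82 22], head=4, tail=0, size=2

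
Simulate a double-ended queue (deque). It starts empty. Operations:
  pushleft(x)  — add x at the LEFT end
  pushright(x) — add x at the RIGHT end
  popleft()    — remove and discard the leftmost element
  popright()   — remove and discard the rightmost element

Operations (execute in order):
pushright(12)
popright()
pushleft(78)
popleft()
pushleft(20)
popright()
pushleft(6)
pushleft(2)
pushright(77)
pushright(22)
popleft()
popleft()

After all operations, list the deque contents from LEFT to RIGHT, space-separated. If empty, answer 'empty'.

Answer: 77 22

Derivation:
pushright(12): [12]
popright(): []
pushleft(78): [78]
popleft(): []
pushleft(20): [20]
popright(): []
pushleft(6): [6]
pushleft(2): [2, 6]
pushright(77): [2, 6, 77]
pushright(22): [2, 6, 77, 22]
popleft(): [6, 77, 22]
popleft(): [77, 22]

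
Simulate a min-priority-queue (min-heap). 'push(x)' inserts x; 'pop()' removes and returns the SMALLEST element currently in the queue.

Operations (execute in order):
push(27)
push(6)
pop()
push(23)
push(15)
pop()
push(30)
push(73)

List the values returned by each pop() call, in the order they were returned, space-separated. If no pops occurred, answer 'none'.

push(27): heap contents = [27]
push(6): heap contents = [6, 27]
pop() → 6: heap contents = [27]
push(23): heap contents = [23, 27]
push(15): heap contents = [15, 23, 27]
pop() → 15: heap contents = [23, 27]
push(30): heap contents = [23, 27, 30]
push(73): heap contents = [23, 27, 30, 73]

Answer: 6 15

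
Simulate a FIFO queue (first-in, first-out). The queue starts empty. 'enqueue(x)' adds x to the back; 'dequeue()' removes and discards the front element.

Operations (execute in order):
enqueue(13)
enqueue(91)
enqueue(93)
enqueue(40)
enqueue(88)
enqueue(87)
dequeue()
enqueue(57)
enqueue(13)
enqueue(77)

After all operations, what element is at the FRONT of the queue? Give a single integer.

enqueue(13): queue = [13]
enqueue(91): queue = [13, 91]
enqueue(93): queue = [13, 91, 93]
enqueue(40): queue = [13, 91, 93, 40]
enqueue(88): queue = [13, 91, 93, 40, 88]
enqueue(87): queue = [13, 91, 93, 40, 88, 87]
dequeue(): queue = [91, 93, 40, 88, 87]
enqueue(57): queue = [91, 93, 40, 88, 87, 57]
enqueue(13): queue = [91, 93, 40, 88, 87, 57, 13]
enqueue(77): queue = [91, 93, 40, 88, 87, 57, 13, 77]

Answer: 91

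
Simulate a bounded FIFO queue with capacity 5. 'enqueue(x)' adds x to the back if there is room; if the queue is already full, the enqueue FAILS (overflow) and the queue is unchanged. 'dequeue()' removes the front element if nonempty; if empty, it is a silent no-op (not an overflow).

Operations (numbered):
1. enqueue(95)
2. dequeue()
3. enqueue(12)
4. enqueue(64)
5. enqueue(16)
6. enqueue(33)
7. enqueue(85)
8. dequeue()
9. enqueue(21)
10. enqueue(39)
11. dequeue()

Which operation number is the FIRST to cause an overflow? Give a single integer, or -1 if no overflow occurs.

1. enqueue(95): size=1
2. dequeue(): size=0
3. enqueue(12): size=1
4. enqueue(64): size=2
5. enqueue(16): size=3
6. enqueue(33): size=4
7. enqueue(85): size=5
8. dequeue(): size=4
9. enqueue(21): size=5
10. enqueue(39): size=5=cap → OVERFLOW (fail)
11. dequeue(): size=4

Answer: 10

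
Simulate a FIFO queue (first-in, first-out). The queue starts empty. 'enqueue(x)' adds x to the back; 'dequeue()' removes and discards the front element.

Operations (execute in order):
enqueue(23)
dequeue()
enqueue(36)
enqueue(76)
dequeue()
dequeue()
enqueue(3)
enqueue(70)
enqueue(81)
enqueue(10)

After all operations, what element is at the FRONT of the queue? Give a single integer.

Answer: 3

Derivation:
enqueue(23): queue = [23]
dequeue(): queue = []
enqueue(36): queue = [36]
enqueue(76): queue = [36, 76]
dequeue(): queue = [76]
dequeue(): queue = []
enqueue(3): queue = [3]
enqueue(70): queue = [3, 70]
enqueue(81): queue = [3, 70, 81]
enqueue(10): queue = [3, 70, 81, 10]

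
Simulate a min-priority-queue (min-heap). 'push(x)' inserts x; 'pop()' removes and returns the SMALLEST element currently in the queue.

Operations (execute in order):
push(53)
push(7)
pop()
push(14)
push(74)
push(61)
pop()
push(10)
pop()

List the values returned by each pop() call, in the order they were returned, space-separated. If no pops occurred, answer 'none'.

push(53): heap contents = [53]
push(7): heap contents = [7, 53]
pop() → 7: heap contents = [53]
push(14): heap contents = [14, 53]
push(74): heap contents = [14, 53, 74]
push(61): heap contents = [14, 53, 61, 74]
pop() → 14: heap contents = [53, 61, 74]
push(10): heap contents = [10, 53, 61, 74]
pop() → 10: heap contents = [53, 61, 74]

Answer: 7 14 10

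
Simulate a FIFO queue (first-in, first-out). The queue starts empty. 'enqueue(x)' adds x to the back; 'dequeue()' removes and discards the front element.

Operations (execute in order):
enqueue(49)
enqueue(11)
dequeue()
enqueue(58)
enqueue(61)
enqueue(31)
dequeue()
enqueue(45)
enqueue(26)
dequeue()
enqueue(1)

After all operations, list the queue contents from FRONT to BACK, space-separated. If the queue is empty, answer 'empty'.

enqueue(49): [49]
enqueue(11): [49, 11]
dequeue(): [11]
enqueue(58): [11, 58]
enqueue(61): [11, 58, 61]
enqueue(31): [11, 58, 61, 31]
dequeue(): [58, 61, 31]
enqueue(45): [58, 61, 31, 45]
enqueue(26): [58, 61, 31, 45, 26]
dequeue(): [61, 31, 45, 26]
enqueue(1): [61, 31, 45, 26, 1]

Answer: 61 31 45 26 1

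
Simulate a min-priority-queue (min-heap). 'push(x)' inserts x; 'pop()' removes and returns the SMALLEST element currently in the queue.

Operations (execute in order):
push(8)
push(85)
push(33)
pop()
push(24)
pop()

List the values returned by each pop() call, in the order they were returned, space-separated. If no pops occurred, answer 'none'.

push(8): heap contents = [8]
push(85): heap contents = [8, 85]
push(33): heap contents = [8, 33, 85]
pop() → 8: heap contents = [33, 85]
push(24): heap contents = [24, 33, 85]
pop() → 24: heap contents = [33, 85]

Answer: 8 24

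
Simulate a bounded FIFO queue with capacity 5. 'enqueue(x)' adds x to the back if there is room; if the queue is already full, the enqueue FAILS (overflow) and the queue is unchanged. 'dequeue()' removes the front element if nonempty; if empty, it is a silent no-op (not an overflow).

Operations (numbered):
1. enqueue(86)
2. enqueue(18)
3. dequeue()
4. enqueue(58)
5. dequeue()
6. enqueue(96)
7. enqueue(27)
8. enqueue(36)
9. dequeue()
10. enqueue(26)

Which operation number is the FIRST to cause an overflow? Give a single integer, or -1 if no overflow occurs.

1. enqueue(86): size=1
2. enqueue(18): size=2
3. dequeue(): size=1
4. enqueue(58): size=2
5. dequeue(): size=1
6. enqueue(96): size=2
7. enqueue(27): size=3
8. enqueue(36): size=4
9. dequeue(): size=3
10. enqueue(26): size=4

Answer: -1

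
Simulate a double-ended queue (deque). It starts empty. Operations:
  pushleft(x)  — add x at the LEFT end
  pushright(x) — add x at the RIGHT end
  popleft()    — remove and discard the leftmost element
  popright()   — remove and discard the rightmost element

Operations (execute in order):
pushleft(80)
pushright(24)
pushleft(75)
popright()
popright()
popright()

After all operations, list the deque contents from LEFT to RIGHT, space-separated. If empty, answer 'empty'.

Answer: empty

Derivation:
pushleft(80): [80]
pushright(24): [80, 24]
pushleft(75): [75, 80, 24]
popright(): [75, 80]
popright(): [75]
popright(): []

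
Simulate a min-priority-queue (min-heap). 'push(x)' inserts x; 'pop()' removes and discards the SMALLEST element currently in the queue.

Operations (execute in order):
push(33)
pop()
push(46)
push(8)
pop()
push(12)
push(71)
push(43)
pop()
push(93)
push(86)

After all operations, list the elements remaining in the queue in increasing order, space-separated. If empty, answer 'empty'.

push(33): heap contents = [33]
pop() → 33: heap contents = []
push(46): heap contents = [46]
push(8): heap contents = [8, 46]
pop() → 8: heap contents = [46]
push(12): heap contents = [12, 46]
push(71): heap contents = [12, 46, 71]
push(43): heap contents = [12, 43, 46, 71]
pop() → 12: heap contents = [43, 46, 71]
push(93): heap contents = [43, 46, 71, 93]
push(86): heap contents = [43, 46, 71, 86, 93]

Answer: 43 46 71 86 93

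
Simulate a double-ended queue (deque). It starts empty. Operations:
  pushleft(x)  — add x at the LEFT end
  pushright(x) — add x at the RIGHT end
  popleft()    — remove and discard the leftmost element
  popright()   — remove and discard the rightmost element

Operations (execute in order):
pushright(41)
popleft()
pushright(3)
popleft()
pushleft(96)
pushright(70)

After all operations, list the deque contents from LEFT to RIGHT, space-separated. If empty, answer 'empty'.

Answer: 96 70

Derivation:
pushright(41): [41]
popleft(): []
pushright(3): [3]
popleft(): []
pushleft(96): [96]
pushright(70): [96, 70]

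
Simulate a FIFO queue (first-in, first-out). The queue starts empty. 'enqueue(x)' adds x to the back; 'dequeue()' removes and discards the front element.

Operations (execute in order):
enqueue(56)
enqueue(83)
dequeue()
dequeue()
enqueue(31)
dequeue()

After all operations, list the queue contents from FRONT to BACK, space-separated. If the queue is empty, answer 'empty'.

Answer: empty

Derivation:
enqueue(56): [56]
enqueue(83): [56, 83]
dequeue(): [83]
dequeue(): []
enqueue(31): [31]
dequeue(): []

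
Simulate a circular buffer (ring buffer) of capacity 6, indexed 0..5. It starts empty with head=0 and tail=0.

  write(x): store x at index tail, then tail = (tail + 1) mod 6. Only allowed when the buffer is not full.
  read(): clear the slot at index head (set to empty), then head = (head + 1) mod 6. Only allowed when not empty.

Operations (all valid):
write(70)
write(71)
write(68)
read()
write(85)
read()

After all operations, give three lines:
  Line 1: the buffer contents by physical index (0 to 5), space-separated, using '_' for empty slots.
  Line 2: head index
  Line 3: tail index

Answer: _ _ 68 85 _ _
2
4

Derivation:
write(70): buf=[70 _ _ _ _ _], head=0, tail=1, size=1
write(71): buf=[70 71 _ _ _ _], head=0, tail=2, size=2
write(68): buf=[70 71 68 _ _ _], head=0, tail=3, size=3
read(): buf=[_ 71 68 _ _ _], head=1, tail=3, size=2
write(85): buf=[_ 71 68 85 _ _], head=1, tail=4, size=3
read(): buf=[_ _ 68 85 _ _], head=2, tail=4, size=2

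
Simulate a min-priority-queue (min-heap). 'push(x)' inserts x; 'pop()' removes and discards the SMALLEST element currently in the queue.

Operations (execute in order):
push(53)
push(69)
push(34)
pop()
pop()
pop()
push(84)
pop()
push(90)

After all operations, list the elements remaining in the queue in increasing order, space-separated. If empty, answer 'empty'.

push(53): heap contents = [53]
push(69): heap contents = [53, 69]
push(34): heap contents = [34, 53, 69]
pop() → 34: heap contents = [53, 69]
pop() → 53: heap contents = [69]
pop() → 69: heap contents = []
push(84): heap contents = [84]
pop() → 84: heap contents = []
push(90): heap contents = [90]

Answer: 90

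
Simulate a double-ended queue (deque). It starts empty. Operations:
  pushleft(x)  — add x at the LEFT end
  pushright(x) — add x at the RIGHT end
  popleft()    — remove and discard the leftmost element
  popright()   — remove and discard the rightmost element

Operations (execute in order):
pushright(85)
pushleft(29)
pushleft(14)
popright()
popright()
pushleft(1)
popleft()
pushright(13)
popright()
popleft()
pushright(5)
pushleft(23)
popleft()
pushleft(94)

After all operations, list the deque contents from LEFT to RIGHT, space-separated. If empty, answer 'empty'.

pushright(85): [85]
pushleft(29): [29, 85]
pushleft(14): [14, 29, 85]
popright(): [14, 29]
popright(): [14]
pushleft(1): [1, 14]
popleft(): [14]
pushright(13): [14, 13]
popright(): [14]
popleft(): []
pushright(5): [5]
pushleft(23): [23, 5]
popleft(): [5]
pushleft(94): [94, 5]

Answer: 94 5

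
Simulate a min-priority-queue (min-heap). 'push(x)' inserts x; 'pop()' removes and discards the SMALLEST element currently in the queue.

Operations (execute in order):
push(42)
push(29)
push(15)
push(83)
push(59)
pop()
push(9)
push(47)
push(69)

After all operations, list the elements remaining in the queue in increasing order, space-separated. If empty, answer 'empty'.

push(42): heap contents = [42]
push(29): heap contents = [29, 42]
push(15): heap contents = [15, 29, 42]
push(83): heap contents = [15, 29, 42, 83]
push(59): heap contents = [15, 29, 42, 59, 83]
pop() → 15: heap contents = [29, 42, 59, 83]
push(9): heap contents = [9, 29, 42, 59, 83]
push(47): heap contents = [9, 29, 42, 47, 59, 83]
push(69): heap contents = [9, 29, 42, 47, 59, 69, 83]

Answer: 9 29 42 47 59 69 83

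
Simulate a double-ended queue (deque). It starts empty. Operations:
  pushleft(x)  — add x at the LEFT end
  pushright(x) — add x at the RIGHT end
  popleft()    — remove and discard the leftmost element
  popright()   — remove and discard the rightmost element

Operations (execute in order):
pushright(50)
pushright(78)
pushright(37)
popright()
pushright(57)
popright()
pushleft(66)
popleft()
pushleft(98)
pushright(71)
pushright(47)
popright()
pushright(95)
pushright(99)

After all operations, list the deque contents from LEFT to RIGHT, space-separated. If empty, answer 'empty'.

pushright(50): [50]
pushright(78): [50, 78]
pushright(37): [50, 78, 37]
popright(): [50, 78]
pushright(57): [50, 78, 57]
popright(): [50, 78]
pushleft(66): [66, 50, 78]
popleft(): [50, 78]
pushleft(98): [98, 50, 78]
pushright(71): [98, 50, 78, 71]
pushright(47): [98, 50, 78, 71, 47]
popright(): [98, 50, 78, 71]
pushright(95): [98, 50, 78, 71, 95]
pushright(99): [98, 50, 78, 71, 95, 99]

Answer: 98 50 78 71 95 99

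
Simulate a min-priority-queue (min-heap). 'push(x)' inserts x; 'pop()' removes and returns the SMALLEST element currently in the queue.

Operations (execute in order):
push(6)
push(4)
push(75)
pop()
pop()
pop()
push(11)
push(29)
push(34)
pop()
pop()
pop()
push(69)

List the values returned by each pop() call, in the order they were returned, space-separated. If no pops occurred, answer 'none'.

Answer: 4 6 75 11 29 34

Derivation:
push(6): heap contents = [6]
push(4): heap contents = [4, 6]
push(75): heap contents = [4, 6, 75]
pop() → 4: heap contents = [6, 75]
pop() → 6: heap contents = [75]
pop() → 75: heap contents = []
push(11): heap contents = [11]
push(29): heap contents = [11, 29]
push(34): heap contents = [11, 29, 34]
pop() → 11: heap contents = [29, 34]
pop() → 29: heap contents = [34]
pop() → 34: heap contents = []
push(69): heap contents = [69]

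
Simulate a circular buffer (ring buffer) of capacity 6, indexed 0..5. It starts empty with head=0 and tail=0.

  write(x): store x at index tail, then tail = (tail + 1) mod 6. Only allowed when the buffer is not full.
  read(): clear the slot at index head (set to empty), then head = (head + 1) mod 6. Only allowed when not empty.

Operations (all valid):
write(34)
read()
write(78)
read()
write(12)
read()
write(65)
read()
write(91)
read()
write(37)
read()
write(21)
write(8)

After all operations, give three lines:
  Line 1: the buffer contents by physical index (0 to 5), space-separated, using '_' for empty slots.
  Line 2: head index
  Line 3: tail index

write(34): buf=[34 _ _ _ _ _], head=0, tail=1, size=1
read(): buf=[_ _ _ _ _ _], head=1, tail=1, size=0
write(78): buf=[_ 78 _ _ _ _], head=1, tail=2, size=1
read(): buf=[_ _ _ _ _ _], head=2, tail=2, size=0
write(12): buf=[_ _ 12 _ _ _], head=2, tail=3, size=1
read(): buf=[_ _ _ _ _ _], head=3, tail=3, size=0
write(65): buf=[_ _ _ 65 _ _], head=3, tail=4, size=1
read(): buf=[_ _ _ _ _ _], head=4, tail=4, size=0
write(91): buf=[_ _ _ _ 91 _], head=4, tail=5, size=1
read(): buf=[_ _ _ _ _ _], head=5, tail=5, size=0
write(37): buf=[_ _ _ _ _ 37], head=5, tail=0, size=1
read(): buf=[_ _ _ _ _ _], head=0, tail=0, size=0
write(21): buf=[21 _ _ _ _ _], head=0, tail=1, size=1
write(8): buf=[21 8 _ _ _ _], head=0, tail=2, size=2

Answer: 21 8 _ _ _ _
0
2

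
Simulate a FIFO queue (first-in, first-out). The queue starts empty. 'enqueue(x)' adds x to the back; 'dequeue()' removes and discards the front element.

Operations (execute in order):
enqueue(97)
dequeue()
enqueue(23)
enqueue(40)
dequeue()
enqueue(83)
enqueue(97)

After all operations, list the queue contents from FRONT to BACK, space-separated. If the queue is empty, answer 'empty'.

Answer: 40 83 97

Derivation:
enqueue(97): [97]
dequeue(): []
enqueue(23): [23]
enqueue(40): [23, 40]
dequeue(): [40]
enqueue(83): [40, 83]
enqueue(97): [40, 83, 97]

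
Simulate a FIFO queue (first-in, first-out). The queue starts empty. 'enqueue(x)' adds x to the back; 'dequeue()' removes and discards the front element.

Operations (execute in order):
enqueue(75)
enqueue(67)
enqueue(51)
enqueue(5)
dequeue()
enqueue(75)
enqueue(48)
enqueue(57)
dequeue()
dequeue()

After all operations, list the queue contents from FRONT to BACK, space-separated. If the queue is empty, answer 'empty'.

enqueue(75): [75]
enqueue(67): [75, 67]
enqueue(51): [75, 67, 51]
enqueue(5): [75, 67, 51, 5]
dequeue(): [67, 51, 5]
enqueue(75): [67, 51, 5, 75]
enqueue(48): [67, 51, 5, 75, 48]
enqueue(57): [67, 51, 5, 75, 48, 57]
dequeue(): [51, 5, 75, 48, 57]
dequeue(): [5, 75, 48, 57]

Answer: 5 75 48 57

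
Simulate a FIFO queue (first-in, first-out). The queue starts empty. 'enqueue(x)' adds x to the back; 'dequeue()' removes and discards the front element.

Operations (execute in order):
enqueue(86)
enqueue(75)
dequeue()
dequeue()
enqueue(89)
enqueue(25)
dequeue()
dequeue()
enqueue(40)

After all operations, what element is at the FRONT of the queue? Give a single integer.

enqueue(86): queue = [86]
enqueue(75): queue = [86, 75]
dequeue(): queue = [75]
dequeue(): queue = []
enqueue(89): queue = [89]
enqueue(25): queue = [89, 25]
dequeue(): queue = [25]
dequeue(): queue = []
enqueue(40): queue = [40]

Answer: 40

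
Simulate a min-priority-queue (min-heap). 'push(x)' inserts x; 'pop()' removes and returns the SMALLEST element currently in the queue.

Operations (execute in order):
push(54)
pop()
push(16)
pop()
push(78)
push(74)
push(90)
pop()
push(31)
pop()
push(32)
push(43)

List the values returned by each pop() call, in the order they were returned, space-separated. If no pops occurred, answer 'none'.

Answer: 54 16 74 31

Derivation:
push(54): heap contents = [54]
pop() → 54: heap contents = []
push(16): heap contents = [16]
pop() → 16: heap contents = []
push(78): heap contents = [78]
push(74): heap contents = [74, 78]
push(90): heap contents = [74, 78, 90]
pop() → 74: heap contents = [78, 90]
push(31): heap contents = [31, 78, 90]
pop() → 31: heap contents = [78, 90]
push(32): heap contents = [32, 78, 90]
push(43): heap contents = [32, 43, 78, 90]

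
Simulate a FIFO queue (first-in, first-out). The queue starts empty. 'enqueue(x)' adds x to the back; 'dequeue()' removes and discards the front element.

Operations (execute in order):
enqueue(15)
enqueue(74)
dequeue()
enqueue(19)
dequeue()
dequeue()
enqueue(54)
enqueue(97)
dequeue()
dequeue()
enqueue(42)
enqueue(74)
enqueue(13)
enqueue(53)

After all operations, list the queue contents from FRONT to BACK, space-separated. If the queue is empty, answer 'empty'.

enqueue(15): [15]
enqueue(74): [15, 74]
dequeue(): [74]
enqueue(19): [74, 19]
dequeue(): [19]
dequeue(): []
enqueue(54): [54]
enqueue(97): [54, 97]
dequeue(): [97]
dequeue(): []
enqueue(42): [42]
enqueue(74): [42, 74]
enqueue(13): [42, 74, 13]
enqueue(53): [42, 74, 13, 53]

Answer: 42 74 13 53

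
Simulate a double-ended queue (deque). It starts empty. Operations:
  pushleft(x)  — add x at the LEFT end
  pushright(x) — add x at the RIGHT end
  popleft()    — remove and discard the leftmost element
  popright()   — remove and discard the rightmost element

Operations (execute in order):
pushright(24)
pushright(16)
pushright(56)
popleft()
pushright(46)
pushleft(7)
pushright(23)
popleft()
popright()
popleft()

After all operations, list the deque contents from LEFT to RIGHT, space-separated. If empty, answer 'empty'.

Answer: 56 46

Derivation:
pushright(24): [24]
pushright(16): [24, 16]
pushright(56): [24, 16, 56]
popleft(): [16, 56]
pushright(46): [16, 56, 46]
pushleft(7): [7, 16, 56, 46]
pushright(23): [7, 16, 56, 46, 23]
popleft(): [16, 56, 46, 23]
popright(): [16, 56, 46]
popleft(): [56, 46]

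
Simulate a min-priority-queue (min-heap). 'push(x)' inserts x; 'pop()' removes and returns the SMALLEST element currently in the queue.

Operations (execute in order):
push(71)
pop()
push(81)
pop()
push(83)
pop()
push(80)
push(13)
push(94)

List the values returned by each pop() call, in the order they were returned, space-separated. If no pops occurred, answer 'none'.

Answer: 71 81 83

Derivation:
push(71): heap contents = [71]
pop() → 71: heap contents = []
push(81): heap contents = [81]
pop() → 81: heap contents = []
push(83): heap contents = [83]
pop() → 83: heap contents = []
push(80): heap contents = [80]
push(13): heap contents = [13, 80]
push(94): heap contents = [13, 80, 94]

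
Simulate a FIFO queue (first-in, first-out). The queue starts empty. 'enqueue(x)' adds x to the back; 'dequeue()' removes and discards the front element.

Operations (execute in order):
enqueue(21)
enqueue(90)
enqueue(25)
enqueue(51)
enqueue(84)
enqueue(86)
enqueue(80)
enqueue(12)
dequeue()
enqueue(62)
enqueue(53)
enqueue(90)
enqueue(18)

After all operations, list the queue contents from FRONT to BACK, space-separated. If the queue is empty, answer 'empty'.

Answer: 90 25 51 84 86 80 12 62 53 90 18

Derivation:
enqueue(21): [21]
enqueue(90): [21, 90]
enqueue(25): [21, 90, 25]
enqueue(51): [21, 90, 25, 51]
enqueue(84): [21, 90, 25, 51, 84]
enqueue(86): [21, 90, 25, 51, 84, 86]
enqueue(80): [21, 90, 25, 51, 84, 86, 80]
enqueue(12): [21, 90, 25, 51, 84, 86, 80, 12]
dequeue(): [90, 25, 51, 84, 86, 80, 12]
enqueue(62): [90, 25, 51, 84, 86, 80, 12, 62]
enqueue(53): [90, 25, 51, 84, 86, 80, 12, 62, 53]
enqueue(90): [90, 25, 51, 84, 86, 80, 12, 62, 53, 90]
enqueue(18): [90, 25, 51, 84, 86, 80, 12, 62, 53, 90, 18]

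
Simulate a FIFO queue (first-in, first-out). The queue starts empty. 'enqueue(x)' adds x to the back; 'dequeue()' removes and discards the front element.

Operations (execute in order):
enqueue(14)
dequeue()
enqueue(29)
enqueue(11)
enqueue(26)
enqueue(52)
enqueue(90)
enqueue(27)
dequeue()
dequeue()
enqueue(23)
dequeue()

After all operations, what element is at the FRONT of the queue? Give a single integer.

enqueue(14): queue = [14]
dequeue(): queue = []
enqueue(29): queue = [29]
enqueue(11): queue = [29, 11]
enqueue(26): queue = [29, 11, 26]
enqueue(52): queue = [29, 11, 26, 52]
enqueue(90): queue = [29, 11, 26, 52, 90]
enqueue(27): queue = [29, 11, 26, 52, 90, 27]
dequeue(): queue = [11, 26, 52, 90, 27]
dequeue(): queue = [26, 52, 90, 27]
enqueue(23): queue = [26, 52, 90, 27, 23]
dequeue(): queue = [52, 90, 27, 23]

Answer: 52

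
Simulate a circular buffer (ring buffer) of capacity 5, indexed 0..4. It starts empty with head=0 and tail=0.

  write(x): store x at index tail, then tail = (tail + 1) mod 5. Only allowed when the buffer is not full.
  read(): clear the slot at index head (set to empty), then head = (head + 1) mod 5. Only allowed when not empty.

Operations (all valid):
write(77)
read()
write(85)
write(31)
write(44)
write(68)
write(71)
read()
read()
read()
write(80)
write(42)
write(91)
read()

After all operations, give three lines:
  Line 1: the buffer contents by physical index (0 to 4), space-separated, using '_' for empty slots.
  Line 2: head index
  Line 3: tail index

write(77): buf=[77 _ _ _ _], head=0, tail=1, size=1
read(): buf=[_ _ _ _ _], head=1, tail=1, size=0
write(85): buf=[_ 85 _ _ _], head=1, tail=2, size=1
write(31): buf=[_ 85 31 _ _], head=1, tail=3, size=2
write(44): buf=[_ 85 31 44 _], head=1, tail=4, size=3
write(68): buf=[_ 85 31 44 68], head=1, tail=0, size=4
write(71): buf=[71 85 31 44 68], head=1, tail=1, size=5
read(): buf=[71 _ 31 44 68], head=2, tail=1, size=4
read(): buf=[71 _ _ 44 68], head=3, tail=1, size=3
read(): buf=[71 _ _ _ 68], head=4, tail=1, size=2
write(80): buf=[71 80 _ _ 68], head=4, tail=2, size=3
write(42): buf=[71 80 42 _ 68], head=4, tail=3, size=4
write(91): buf=[71 80 42 91 68], head=4, tail=4, size=5
read(): buf=[71 80 42 91 _], head=0, tail=4, size=4

Answer: 71 80 42 91 _
0
4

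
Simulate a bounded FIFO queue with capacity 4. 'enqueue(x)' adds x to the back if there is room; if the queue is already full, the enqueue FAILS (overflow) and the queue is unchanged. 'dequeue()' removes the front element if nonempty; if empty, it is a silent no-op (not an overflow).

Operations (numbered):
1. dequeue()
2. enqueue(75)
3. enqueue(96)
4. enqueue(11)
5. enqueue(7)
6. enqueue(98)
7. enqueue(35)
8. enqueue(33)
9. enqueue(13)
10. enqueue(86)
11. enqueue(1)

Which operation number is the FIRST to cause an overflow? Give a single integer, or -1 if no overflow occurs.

Answer: 6

Derivation:
1. dequeue(): empty, no-op, size=0
2. enqueue(75): size=1
3. enqueue(96): size=2
4. enqueue(11): size=3
5. enqueue(7): size=4
6. enqueue(98): size=4=cap → OVERFLOW (fail)
7. enqueue(35): size=4=cap → OVERFLOW (fail)
8. enqueue(33): size=4=cap → OVERFLOW (fail)
9. enqueue(13): size=4=cap → OVERFLOW (fail)
10. enqueue(86): size=4=cap → OVERFLOW (fail)
11. enqueue(1): size=4=cap → OVERFLOW (fail)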